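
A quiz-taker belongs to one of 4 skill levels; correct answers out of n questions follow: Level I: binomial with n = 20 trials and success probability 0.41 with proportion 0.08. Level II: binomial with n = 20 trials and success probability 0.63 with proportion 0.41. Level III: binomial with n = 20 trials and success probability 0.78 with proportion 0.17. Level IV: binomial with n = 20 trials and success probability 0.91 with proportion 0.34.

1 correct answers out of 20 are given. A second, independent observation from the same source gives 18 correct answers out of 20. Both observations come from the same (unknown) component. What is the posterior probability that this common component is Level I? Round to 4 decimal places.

Posterior ∝ prior × likelihood, so P(k | x) ∝ w_k f_k(x); normalise over all components.
Since both observations come from the same component, the likelihood for component k is f_k(x₁)·f_k(x₂).
  p_I = [C(20,1)·0.41^1·0.59^19 = 20·0.41·4.4278e-05 = 0.00036308] × [7.08871e-06] = 2.57377e-09
  p_II = [C(20,1)·0.63^1·0.37^19 = 20·0.63·6.24932e-09 = 7.87414e-08] × [0.00635751] = 5.00599e-10
  p_III = [C(20,1)·0.78^1·0.22^19 = 20·0.78·3.2065e-13 = 5.00214e-12] × [0.105027] = 5.2536e-13
  p_IV = [C(20,1)·0.91^1·0.09^19 = 20·0.91·1.35085e-20 = 2.45855e-19] × [0.281828] = 6.92888e-20
Weight by the priors:
  w_I·p_I = 0.08 × 2.57377e-09 = 2.05901e-10
  w_II·p_II = 0.41 × 5.00599e-10 = 2.05246e-10
  w_III·p_III = 0.17 × 5.2536e-13 = 8.93113e-14
  w_IV·p_IV = 0.34 × 6.92888e-20 = 2.35582e-20
Normaliser: 2.05901e-10 + 2.05246e-10 + 8.93113e-14 + 2.35582e-20 = 4.11236e-10
P(Level I | data) ≈ 0.5007

0.5007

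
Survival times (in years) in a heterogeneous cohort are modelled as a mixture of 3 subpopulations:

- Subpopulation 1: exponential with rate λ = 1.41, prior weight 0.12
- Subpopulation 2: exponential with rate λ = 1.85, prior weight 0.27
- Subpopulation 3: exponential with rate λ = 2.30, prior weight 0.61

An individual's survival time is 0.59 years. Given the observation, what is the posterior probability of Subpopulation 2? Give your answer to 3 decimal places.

Apply Bayes' rule: the posterior for each component is proportional to its prior times its likelihood at x.
Component likelihoods at x = 0.59 years:
  L_1 = 1.41·e^(−1.41·0.59) = 1.41·e^(−0.8319) = 0.613662
  L_2 = 1.85·e^(−1.85·0.59) = 1.85·e^(−1.0915) = 0.621068
  L_3 = 2.30·e^(−2.30·0.59) = 2.30·e^(−1.3570) = 0.592093
Prior × likelihood for each component:
  P(Z=1)·L_1 = 0.12 × 0.613662 = 0.0736395
  P(Z=2)·L_2 = 0.27 × 0.621068 = 0.167688
  P(Z=3)·L_3 = 0.61 × 0.592093 = 0.361177
Marginal: 0.0736395 + 0.167688 + 0.361177 = 0.602505
So the posterior for Subpopulation 2 is 0.167688 / 0.602505 ≈ 0.278.

0.278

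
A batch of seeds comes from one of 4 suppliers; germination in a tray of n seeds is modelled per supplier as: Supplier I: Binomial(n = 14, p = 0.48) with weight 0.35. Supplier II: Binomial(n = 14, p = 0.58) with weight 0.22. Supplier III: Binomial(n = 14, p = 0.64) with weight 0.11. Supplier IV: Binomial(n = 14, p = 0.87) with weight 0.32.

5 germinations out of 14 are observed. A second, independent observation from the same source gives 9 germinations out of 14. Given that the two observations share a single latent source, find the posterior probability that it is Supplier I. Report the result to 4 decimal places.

0.6453

Posterior ∝ prior × likelihood, so P(k | x) ∝ π_k f_k(x); normalise over all components.
Since both observations come from the same component, the likelihood for component k is f_k(x₁)·f_k(x₂).
  L_I = [0.141808] × [0.102956] = 0.0146
  L_II = [0.0534377] × [0.19434] = 0.0103851
  L_III = [0.0218316] × [0.21807] = 0.00476083
  L_IV = [1.05816e-05] × [0.0212253] = 2.24597e-07
Multiply by the mixture weights:
  π_I·L_I = 0.35 × 0.0146 = 0.00510999
  π_II·L_II = 0.22 × 0.0103851 = 0.00228472
  π_III·L_III = 0.11 × 0.00476083 = 0.000523691
  π_IV·L_IV = 0.32 × 2.24597e-07 = 7.18711e-08
Sum: 0.00510999 + 0.00228472 + 0.000523691 + 7.18711e-08 = 0.00791848
So the posterior for Supplier I is 0.00510999 / 0.00791848 ≈ 0.6453.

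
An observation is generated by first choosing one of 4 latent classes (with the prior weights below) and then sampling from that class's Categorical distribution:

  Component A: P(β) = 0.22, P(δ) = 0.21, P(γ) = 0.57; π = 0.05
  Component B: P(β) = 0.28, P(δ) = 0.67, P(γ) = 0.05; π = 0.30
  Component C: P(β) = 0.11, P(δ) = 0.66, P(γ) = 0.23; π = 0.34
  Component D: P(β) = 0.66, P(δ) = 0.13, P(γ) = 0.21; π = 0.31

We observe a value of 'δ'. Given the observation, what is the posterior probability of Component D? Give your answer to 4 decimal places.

Posterior ∝ prior × likelihood, so P(k | x) ∝ π_k f_k(x); normalise over all components.
Component likelihoods at x = 'δ':
  p_A = 0.21
  p_B = 0.67
  p_C = 0.66
  p_D = 0.13
Prior × likelihood for each component:
  π_A·p_A = 0.05 × 0.21 = 0.0105
  π_B·p_B = 0.30 × 0.67 = 0.201
  π_C·p_C = 0.34 × 0.66 = 0.2244
  π_D·p_D = 0.31 × 0.13 = 0.0403
Sum: 0.0105 + 0.201 + 0.2244 + 0.0403 = 0.4762
Responsibility of Component D: 0.0403 / 0.4762 ≈ 0.0846

0.0846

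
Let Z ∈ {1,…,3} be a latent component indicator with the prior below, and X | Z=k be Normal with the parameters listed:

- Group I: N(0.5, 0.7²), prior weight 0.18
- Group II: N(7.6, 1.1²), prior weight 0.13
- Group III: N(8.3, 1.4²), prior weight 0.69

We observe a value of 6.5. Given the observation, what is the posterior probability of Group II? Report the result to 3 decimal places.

0.249

The responsibility of component k is P(Z=k) f_k(x) divided by Σ_j P(Z=j) f_j(x).
Normal densities:
  L_I = 6.3407e-17
  L_II = 0.219973
  L_III = 0.124688
Prior × likelihood for each component:
  P(Z=I)·L_I = 0.18 × 6.3407e-17 = 1.14133e-17
  P(Z=II)·L_II = 0.13 × 0.219973 = 0.0285965
  P(Z=III)·L_III = 0.69 × 0.124688 = 0.0860347
Marginal: 1.14133e-17 + 0.0285965 + 0.0860347 = 0.114631
P(Group II | 6.5) = 0.0285965 / 0.114631 ≈ 0.249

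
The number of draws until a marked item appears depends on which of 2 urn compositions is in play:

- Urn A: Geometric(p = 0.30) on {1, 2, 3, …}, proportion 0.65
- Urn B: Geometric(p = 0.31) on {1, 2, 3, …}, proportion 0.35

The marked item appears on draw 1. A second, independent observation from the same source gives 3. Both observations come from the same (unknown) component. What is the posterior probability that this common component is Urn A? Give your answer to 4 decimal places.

P(component k | x) = P(Z=k)·f_k(x) / marginal(x), where marginal(x) = Σ_j P(Z=j)·f_j(x).
Since both observations come from the same component, the likelihood for component k is f_k(x₁)·f_k(x₂).
  L_A = [0.30·(1−0.30)^0 = 0.30·1 = 0.3] × [0.147] = 0.0441
  L_B = [0.31·(1−0.31)^0 = 0.31·1 = 0.31] × [0.147591] = 0.0457532
Weight by the priors:
  P(Z=A)·L_A = 0.65 × 0.0441 = 0.028665
  P(Z=B)·L_B = 0.35 × 0.0457532 = 0.0160136
Normaliser: 0.028665 + 0.0160136 = 0.0446786
Responsibility of Urn A: 0.028665 / 0.0446786 ≈ 0.6416

0.6416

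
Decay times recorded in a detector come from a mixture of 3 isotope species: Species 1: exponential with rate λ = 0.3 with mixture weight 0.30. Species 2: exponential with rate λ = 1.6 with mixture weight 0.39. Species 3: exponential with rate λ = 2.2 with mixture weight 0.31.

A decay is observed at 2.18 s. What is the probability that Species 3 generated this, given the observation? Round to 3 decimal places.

0.079

The responsibility of component k is P(Z=k) f_k(x) divided by Σ_j P(Z=j) f_j(x).
Exponential densities:
  f_1 = 0.155989
  f_2 = 0.0488991
  f_3 = 0.018178
Multiply by the mixture weights:
  P(Z=1)·f_1 = 0.30 × 0.155989 = 0.0467966
  P(Z=2)·f_2 = 0.39 × 0.0488991 = 0.0190706
  P(Z=3)·f_3 = 0.31 × 0.018178 = 0.00563518
Sum: 0.0467966 + 0.0190706 + 0.00563518 = 0.0715024
P(Species 3 | data) = 0.00563518 / 0.0715024 ≈ 0.079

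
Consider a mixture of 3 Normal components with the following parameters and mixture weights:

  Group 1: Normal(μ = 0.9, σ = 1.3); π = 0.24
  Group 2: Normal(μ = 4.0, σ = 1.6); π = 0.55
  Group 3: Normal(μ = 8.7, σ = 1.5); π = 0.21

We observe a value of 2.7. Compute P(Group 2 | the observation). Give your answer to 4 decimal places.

The responsibility of component k is π_k f_k(x) divided by Σ_j π_j f_j(x).
Normal densities:
  p_1 = (1/(1.3·√(2π)))·exp(−(2.7−0.9)²/(2·1.3²)) = 0.306879·exp(-0.95858) = 0.117669
  p_2 = (1/(1.6·√(2π)))·exp(−(2.7−4.0)²/(2·1.6²)) = 0.249339·exp(-0.33008) = 0.179242
  p_3 = (1/(1.5·√(2π)))·exp(−(2.7−8.7)²/(2·1.5²)) = 0.265962·exp(-8.00000) = 8.92202e-05
Weight by the priors:
  π_1·p_1 = 0.24 × 0.117669 = 0.0282405
  π_2·p_2 = 0.55 × 0.179242 = 0.0985829
  π_3·p_3 = 0.21 × 8.92202e-05 = 1.87362e-05
Denominator: 0.0282405 + 0.0985829 + 1.87362e-05 = 0.126842
P(Group 2 | x) ≈ 0.7772

0.7772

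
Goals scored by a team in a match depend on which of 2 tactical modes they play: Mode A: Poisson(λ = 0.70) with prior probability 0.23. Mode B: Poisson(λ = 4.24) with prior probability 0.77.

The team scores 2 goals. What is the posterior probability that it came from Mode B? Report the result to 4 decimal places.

0.7809

Posterior ∝ prior × likelihood, so P(k | x) ∝ π_k f_k(x); normalise over all components.
Component likelihoods at x = 2 goals:
  f_A = e^(−0.70)·0.70^2/2! = 0.121663
  f_B = e^(−4.24)·4.24^2/2! = 0.129507
Unnormalised posteriors:
  π_A·f_A = 0.23 × 0.121663 = 0.0279826
  π_B·f_B = 0.77 × 0.129507 = 0.0997204
Normaliser: 0.0279826 + 0.0997204 = 0.127703
Responsibility of Mode B: 0.0997204 / 0.127703 ≈ 0.7809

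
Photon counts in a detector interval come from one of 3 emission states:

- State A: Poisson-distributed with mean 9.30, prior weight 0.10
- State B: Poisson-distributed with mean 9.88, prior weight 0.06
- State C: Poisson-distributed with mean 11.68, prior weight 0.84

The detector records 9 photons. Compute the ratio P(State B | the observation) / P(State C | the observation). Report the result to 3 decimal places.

0.096

Only the two components matter; the odds are (w_i f_i(x)) / (w_j f_j(x)).
Poisson probabilities:
  p_A = 0.131113
  p_B = 0.126538
  p_C = 0.0943329
Posterior odds = (w_B·p_B) / (w_C·p_C) = (0.06·0.126538) / (0.84·0.0943329) = 0.00759226 / 0.0792396 ≈ 0.096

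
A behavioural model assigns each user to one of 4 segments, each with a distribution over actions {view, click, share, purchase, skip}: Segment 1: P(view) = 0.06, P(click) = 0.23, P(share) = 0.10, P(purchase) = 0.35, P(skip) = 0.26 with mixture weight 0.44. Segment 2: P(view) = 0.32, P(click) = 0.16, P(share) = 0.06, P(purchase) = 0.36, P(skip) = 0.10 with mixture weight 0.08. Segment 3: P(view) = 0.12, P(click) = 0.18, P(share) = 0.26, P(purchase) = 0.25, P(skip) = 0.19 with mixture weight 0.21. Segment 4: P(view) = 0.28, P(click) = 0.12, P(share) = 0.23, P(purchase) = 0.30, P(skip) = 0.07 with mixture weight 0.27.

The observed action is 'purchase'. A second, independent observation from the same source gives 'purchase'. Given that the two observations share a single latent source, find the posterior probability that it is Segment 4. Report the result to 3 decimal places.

The responsibility of component k is w_k f_k(x) divided by Σ_j w_j f_j(x).
Since both observations come from the same component, the likelihood for component k is f_k(x₁)·f_k(x₂).
  L_1 = [P(purchase | comp) = 0.35] × [0.35] = 0.1225
  L_2 = [P(purchase | comp) = 0.36] × [0.36] = 0.1296
  L_3 = [P(purchase | comp) = 0.25] × [0.25] = 0.0625
  L_4 = [P(purchase | comp) = 0.30] × [0.3] = 0.09
Weight by the priors:
  w_1·L_1 = 0.44 × 0.1225 = 0.0539
  w_2·L_2 = 0.08 × 0.1296 = 0.010368
  w_3·L_3 = 0.21 × 0.0625 = 0.013125
  w_4·L_4 = 0.27 × 0.09 = 0.0243
Denominator: 0.0539 + 0.010368 + 0.013125 + 0.0243 = 0.101693
P(Segment 4 | x₁,x₂) = 0.0243 / 0.101693 ≈ 0.239

0.239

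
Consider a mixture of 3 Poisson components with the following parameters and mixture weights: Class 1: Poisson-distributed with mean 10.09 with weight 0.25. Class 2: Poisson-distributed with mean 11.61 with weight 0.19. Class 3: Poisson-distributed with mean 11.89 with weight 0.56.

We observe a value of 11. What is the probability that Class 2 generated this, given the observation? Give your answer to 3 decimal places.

0.193

Apply Bayes' rule: the posterior for each component is proportional to its prior times its likelihood at x.
Poisson probabilities:
  f_1 = e^(−10.09)·10.09^11/11! = 0.114714
  f_2 = e^(−11.61)·11.61^11/11! = 0.117446
  f_3 = e^(−11.89)·11.89^11/11! = 0.115367
Weight by the priors:
  P(Z=1)·f_1 = 0.25 × 0.114714 = 0.0286785
  P(Z=2)·f_2 = 0.19 × 0.117446 = 0.0223148
  P(Z=3)·f_3 = 0.56 × 0.115367 = 0.0646058
Denominator: 0.0286785 + 0.0223148 + 0.0646058 = 0.115599
Responsibility of Class 2: 0.0223148 / 0.115599 ≈ 0.193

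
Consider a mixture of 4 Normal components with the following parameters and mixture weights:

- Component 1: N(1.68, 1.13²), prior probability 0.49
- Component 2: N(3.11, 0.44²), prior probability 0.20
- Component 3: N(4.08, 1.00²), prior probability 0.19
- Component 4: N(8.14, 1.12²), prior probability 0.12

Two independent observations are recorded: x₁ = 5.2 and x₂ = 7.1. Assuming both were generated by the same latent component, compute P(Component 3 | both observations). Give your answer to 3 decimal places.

0.349

Apply Bayes' rule: the posterior for each component is proportional to its prior times its likelihood at x.
Since both observations come from the same component, the likelihood for component k is f_k(x₁)·f_k(x₂).
  L_1 = [0.00275895] × [3.56562e-06] = 9.83737e-09
  L_2 = [1.14307e-05] × [1.26189e-18] = 1.44243e-23
  L_3 = [0.213069] × [0.00417292] = 0.000889121
  L_4 = [0.0113609] × [0.23145] = 0.00262948
Prior × likelihood for each component:
  π_1·L_1 = 0.49 × 9.83737e-09 = 4.82031e-09
  π_2·L_2 = 0.20 × 1.44243e-23 = 2.88486e-24
  π_3·L_3 = 0.19 × 0.000889121 = 0.000168933
  π_4·L_4 = 0.12 × 0.00262948 = 0.000315538
Evidence: 4.82031e-09 + 2.88486e-24 + 0.000168933 + 0.000315538 = 0.000484475
P(Component 3 | x₁, x₂) ≈ 0.349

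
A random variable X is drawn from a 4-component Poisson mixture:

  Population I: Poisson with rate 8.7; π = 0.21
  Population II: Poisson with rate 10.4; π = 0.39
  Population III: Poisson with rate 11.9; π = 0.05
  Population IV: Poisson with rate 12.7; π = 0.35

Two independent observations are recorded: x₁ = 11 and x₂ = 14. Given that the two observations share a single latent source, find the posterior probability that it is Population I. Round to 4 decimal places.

Posterior ∝ prior × likelihood, so P(k | x) ∝ P(Z=k) f_k(x); normalise over all components.
Since both observations come from the same component, the likelihood for component k is f_k(x₁)·f_k(x₂).
  f_I = [e^(−8.7)·8.7^11/11! = 0.0901974] × [0.0271956] = 0.00245298
  f_II = [e^(−10.4)·10.4^11/11! = 0.117368] × [0.0604499] = 0.00709487
  f_III = [e^(−11.9)·11.9^11/11! = 0.115281] × [0.0889498] = 0.0102542
  f_IV = [e^(−12.7)·12.7^11/11! = 0.105961] × [0.0993811] = 0.0105305
Prior × likelihood for each component:
  P(Z=I)·f_I = 0.21 × 0.00245298 = 0.000515125
  P(Z=II)·f_II = 0.39 × 0.00709487 = 0.002767
  P(Z=III)·f_III = 0.05 × 0.0102542 = 0.000512709
  P(Z=IV)·f_IV = 0.35 × 0.0105305 = 0.00368568
Normaliser: 0.000515125 + 0.002767 + 0.000512709 + 0.00368568 = 0.00748051
So the posterior for Population I is 0.000515125 / 0.00748051 ≈ 0.0689.

0.0689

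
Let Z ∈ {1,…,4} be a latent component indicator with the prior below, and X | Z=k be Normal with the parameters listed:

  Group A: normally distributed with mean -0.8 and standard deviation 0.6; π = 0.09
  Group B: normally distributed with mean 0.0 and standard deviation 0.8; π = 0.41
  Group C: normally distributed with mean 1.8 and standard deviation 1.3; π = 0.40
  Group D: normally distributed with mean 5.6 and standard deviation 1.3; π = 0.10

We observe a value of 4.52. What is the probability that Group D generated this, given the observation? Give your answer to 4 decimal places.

0.6124

The responsibility of component k is w_k f_k(x) divided by Σ_j w_j f_j(x).
Component likelihoods at x = 4.52:
  L_A = 5.638e-18
  L_B = 5.83361e-08
  L_C = 0.0343835
  L_D = 0.217318
Weight by the priors:
  w_A·L_A = 0.09 × 5.638e-18 = 5.0742e-19
  w_B·L_B = 0.41 × 5.83361e-08 = 2.39178e-08
  w_C·L_C = 0.40 × 0.0343835 = 0.0137534
  w_D·L_D = 0.10 × 0.217318 = 0.0217318
Normaliser: 5.0742e-19 + 2.39178e-08 + 0.0137534 + 0.0217318 = 0.0354853
P(Group D | 4.52) ≈ 0.6124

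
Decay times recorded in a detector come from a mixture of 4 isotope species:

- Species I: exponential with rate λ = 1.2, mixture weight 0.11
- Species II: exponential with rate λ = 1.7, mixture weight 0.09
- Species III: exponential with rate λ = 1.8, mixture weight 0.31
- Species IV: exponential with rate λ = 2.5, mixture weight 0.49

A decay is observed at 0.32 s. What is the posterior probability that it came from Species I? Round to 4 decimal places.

0.0862

By Bayes' theorem, P(k | x) = w_k f_k(x) / Σ_j w_j f_j(x).
Evaluate each component's likelihood at the observed value:
  L_I = 1.2·e^(−1.2·0.32) = 1.2·e^(−0.3840) = 0.817358
  L_II = 1.7·e^(−1.7·0.32) = 1.7·e^(−0.5440) = 0.986717
  L_III = 1.8·e^(−1.8·0.32) = 1.8·e^(−0.5760) = 1.01186
  L_IV = 2.5·e^(−2.5·0.32) = 2.5·e^(−0.8000) = 1.12332
Weight by the priors:
  w_I·L_I = 0.11 × 0.817358 = 0.0899093
  w_II·L_II = 0.09 × 0.986717 = 0.0888046
  w_III·L_III = 0.31 × 1.01186 = 0.313675
  w_IV·L_IV = 0.49 × 1.12332 = 0.550428
Denominator: 0.0899093 + 0.0888046 + 0.313675 + 0.550428 = 1.04282
Responsibility of Species I: 0.0899093 / 1.04282 ≈ 0.0862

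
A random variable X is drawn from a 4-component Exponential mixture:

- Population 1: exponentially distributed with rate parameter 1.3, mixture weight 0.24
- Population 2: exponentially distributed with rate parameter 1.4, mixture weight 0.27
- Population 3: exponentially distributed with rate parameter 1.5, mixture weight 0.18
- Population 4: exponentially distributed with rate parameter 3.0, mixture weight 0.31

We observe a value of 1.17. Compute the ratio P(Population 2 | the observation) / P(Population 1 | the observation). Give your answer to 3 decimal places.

Only the two components matter; the odds are (P(Z=i) f_i(x)) / (P(Z=j) f_j(x)).
Exponential densities:
  L_1 = 0.284041
  L_2 = 0.272116
  L_3 = 0.259361
  L_4 = 0.0896907
0.0734713 / 0.0681699 ≈ 1.078

1.078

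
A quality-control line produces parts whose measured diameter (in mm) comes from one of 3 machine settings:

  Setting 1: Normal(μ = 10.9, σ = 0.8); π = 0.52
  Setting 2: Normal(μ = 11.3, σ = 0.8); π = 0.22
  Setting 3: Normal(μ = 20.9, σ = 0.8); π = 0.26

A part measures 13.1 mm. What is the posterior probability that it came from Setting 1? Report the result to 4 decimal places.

By Bayes' theorem, P(k | x) = π_k f_k(x) / Σ_j π_j f_j(x).
Component likelihoods at x = 13.1 mm:
  f_1 = 0.011367
  f_2 = 0.0396746
  f_3 = 1.13569e-21
Prior × likelihood for each component:
  π_1·f_1 = 0.52 × 0.011367 = 0.00591082
  π_2·f_2 = 0.22 × 0.0396746 = 0.0087284
  π_3·f_3 = 0.26 × 1.13569e-21 = 2.9528e-22
Normaliser: 0.00591082 + 0.0087284 + 2.9528e-22 = 0.0146392
P(Setting 1 | x) ≈ 0.4038

0.4038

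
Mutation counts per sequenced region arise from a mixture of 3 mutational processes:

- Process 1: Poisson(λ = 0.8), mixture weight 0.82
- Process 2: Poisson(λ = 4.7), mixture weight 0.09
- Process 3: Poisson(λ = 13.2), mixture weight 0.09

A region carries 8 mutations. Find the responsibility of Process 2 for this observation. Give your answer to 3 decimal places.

Apply Bayes' rule: the posterior for each component is proportional to its prior times its likelihood at x.
Component likelihoods at x = 8 mutations:
  L_1 = 1.86966e-06
  L_2 = 0.0537129
  L_3 = 0.0423042
Unnormalised posteriors:
  w_1·L_1 = 0.82 × 1.86966e-06 = 1.53313e-06
  w_2·L_2 = 0.09 × 0.0537129 = 0.00483416
  w_3·L_3 = 0.09 × 0.0423042 = 0.00380738
Evidence: 1.53313e-06 + 0.00483416 + 0.00380738 = 0.00864307
So the posterior for Process 2 is 0.00483416 / 0.00864307 ≈ 0.559.

0.559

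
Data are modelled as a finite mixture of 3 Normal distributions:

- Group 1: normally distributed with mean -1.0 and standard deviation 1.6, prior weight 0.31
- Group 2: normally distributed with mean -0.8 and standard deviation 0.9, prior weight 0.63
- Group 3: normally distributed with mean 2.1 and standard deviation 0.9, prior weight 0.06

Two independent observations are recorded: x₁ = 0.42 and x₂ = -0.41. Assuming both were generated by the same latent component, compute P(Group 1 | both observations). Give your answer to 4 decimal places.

0.2125

By Bayes' theorem, P(k | x) = π_k f_k(x) / Σ_j π_j f_j(x).
Since both observations come from the same component, the likelihood for component k is f_k(x₁)·f_k(x₂).
  f_1 = [0.168172] × [0.23295] = 0.0391756
  f_2 = [0.176869] × [0.403545] = 0.0713748
  f_3 = [0.0776301] × [0.00907231] = 0.000704284
Unnormalised posteriors:
  π_1·f_1 = 0.31 × 0.0391756 = 0.0121444
  π_2·f_2 = 0.63 × 0.0713748 = 0.0449661
  π_3·f_3 = 0.06 × 0.000704284 = 4.2257e-05
Evidence: 0.0121444 + 0.0449661 + 4.2257e-05 = 0.0571528
P(Group 1 | data) = 0.0121444 / 0.0571528 ≈ 0.2125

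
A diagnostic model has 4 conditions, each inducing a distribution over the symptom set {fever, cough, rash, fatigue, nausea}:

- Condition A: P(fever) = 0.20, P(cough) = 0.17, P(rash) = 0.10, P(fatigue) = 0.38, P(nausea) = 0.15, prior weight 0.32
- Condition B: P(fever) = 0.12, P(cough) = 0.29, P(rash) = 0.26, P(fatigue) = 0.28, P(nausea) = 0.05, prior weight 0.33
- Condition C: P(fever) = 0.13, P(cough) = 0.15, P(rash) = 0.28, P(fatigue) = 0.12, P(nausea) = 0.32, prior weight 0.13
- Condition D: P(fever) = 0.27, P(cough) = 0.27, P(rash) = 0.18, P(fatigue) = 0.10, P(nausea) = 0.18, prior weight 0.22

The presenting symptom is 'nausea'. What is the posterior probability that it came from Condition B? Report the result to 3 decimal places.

0.113

P(component k | x) = w_k·f_k(x) / marginal(x), where marginal(x) = Σ_j w_j·f_j(x).
Evaluate each component's likelihood at the observed value:
  L_A = 0.15
  L_B = 0.05
  L_C = 0.32
  L_D = 0.18
Weight by the priors:
  w_A·L_A = 0.32 × 0.15 = 0.048
  w_B·L_B = 0.33 × 0.05 = 0.0165
  w_C·L_C = 0.13 × 0.32 = 0.0416
  w_D·L_D = 0.22 × 0.18 = 0.0396
Normaliser: 0.048 + 0.0165 + 0.0416 + 0.0396 = 0.1457
Responsibility of Condition B: 0.0165 / 0.1457 ≈ 0.113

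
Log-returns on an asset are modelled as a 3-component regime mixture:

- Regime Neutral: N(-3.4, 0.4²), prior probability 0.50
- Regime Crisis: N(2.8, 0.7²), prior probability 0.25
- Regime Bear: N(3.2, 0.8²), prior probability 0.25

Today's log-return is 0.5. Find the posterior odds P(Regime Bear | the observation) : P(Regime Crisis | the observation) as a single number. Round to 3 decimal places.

Only the two components matter; the odds are (π_i f_i(x)) / (π_j f_j(x)).
Evaluate each component's likelihood at the observed value:
  f_Neutral = (1/(0.4·√(2π)))·exp(−(0.5−-3.4)²/(2·0.4²)) = 0.997356·exp(-47.53125) = 2.27138e-21
  f_Crisis = (1/(0.7·√(2π)))·exp(−(0.5−2.8)²/(2·0.7²)) = 0.569918·exp(-5.39796) = 0.00257934
  f_Bear = (1/(0.8·√(2π)))·exp(−(0.5−3.2)²/(2·0.8²)) = 0.498678·exp(-5.69531) = 0.0016764
Odds = (0.25/0.25) × (0.0016764/0.00257934) = 1 × 0.649934 ≈ 0.650

0.650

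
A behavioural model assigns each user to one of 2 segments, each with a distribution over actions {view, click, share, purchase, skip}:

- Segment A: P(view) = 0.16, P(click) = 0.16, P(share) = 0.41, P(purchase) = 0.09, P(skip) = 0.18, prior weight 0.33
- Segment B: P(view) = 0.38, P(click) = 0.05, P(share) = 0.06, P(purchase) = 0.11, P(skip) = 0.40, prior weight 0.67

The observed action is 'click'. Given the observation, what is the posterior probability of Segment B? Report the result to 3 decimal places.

0.388

P(component k | x) = π_k·f_k(x) / marginal(x), where marginal(x) = Σ_j π_j·f_j(x).
Evaluate each component's likelihood at the observed value:
  p_A = 0.16
  p_B = 0.05
Multiply by the mixture weights:
  π_A·p_A = 0.33 × 0.16 = 0.0528
  π_B·p_B = 0.67 × 0.05 = 0.0335
Evidence: 0.0528 + 0.0335 = 0.0863
So the posterior for Segment B is 0.0335 / 0.0863 ≈ 0.388.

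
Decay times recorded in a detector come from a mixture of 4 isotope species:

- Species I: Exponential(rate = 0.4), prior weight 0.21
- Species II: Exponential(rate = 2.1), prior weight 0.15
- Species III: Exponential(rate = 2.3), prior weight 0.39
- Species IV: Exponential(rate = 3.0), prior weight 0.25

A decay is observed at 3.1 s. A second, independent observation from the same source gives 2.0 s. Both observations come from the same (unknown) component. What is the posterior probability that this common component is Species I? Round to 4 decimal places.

Apply Bayes' rule: the posterior for each component is proportional to its prior times its likelihood at x.
Since both observations come from the same component, the likelihood for component k is f_k(x₁)·f_k(x₂).
  f_I = [0.115754] × [0.179732] = 0.0208046
  f_II = [0.00312581] × [0.0314907] = 9.84339e-05
  f_III = [0.00184165] × [0.0231192] = 4.25776e-05
  f_IV = [0.000274273] × [0.00743626] = 2.03956e-06
Weight by the priors:
  π_I·f_I = 0.21 × 0.0208046 = 0.00436896
  π_II·f_II = 0.15 × 9.84339e-05 = 1.47651e-05
  π_III·f_III = 0.39 × 4.25776e-05 = 1.66053e-05
  π_IV·f_IV = 0.25 × 2.03956e-06 = 5.09891e-07
Normaliser: 0.00436896 + 1.47651e-05 + 1.66053e-05 + 5.09891e-07 = 0.00440084
Responsibility of Species I: 0.00436896 / 0.00440084 ≈ 0.9928

0.9928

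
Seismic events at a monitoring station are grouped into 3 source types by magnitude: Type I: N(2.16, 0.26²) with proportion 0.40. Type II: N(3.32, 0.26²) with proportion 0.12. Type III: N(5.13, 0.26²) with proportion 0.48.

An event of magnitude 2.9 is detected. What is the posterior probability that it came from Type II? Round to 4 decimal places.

Apply Bayes' rule: the posterior for each component is proportional to its prior times its likelihood at x.
Normal densities:
  p_I = (1/(0.26·√(2π)))·exp(−(2.9−2.16)²/(2·0.26²)) = 1.534393·exp(-4.05030) = 0.0267249
  p_II = (1/(0.26·√(2π)))·exp(−(2.9−3.32)²/(2·0.26²)) = 1.534393·exp(-1.30473) = 0.416196
  p_III = (1/(0.26·√(2π)))·exp(−(2.9−5.13)²/(2·0.26²)) = 1.534393·exp(-36.78180) = 1.62855e-16
Multiply by the mixture weights:
  π_I·p_I = 0.40 × 0.0267249 = 0.0106899
  π_II·p_II = 0.12 × 0.416196 = 0.0499435
  π_III·p_III = 0.48 × 1.62855e-16 = 7.81705e-17
Evidence: 0.0106899 + 0.0499435 + 7.81705e-17 = 0.0606335
P(Type II | 2.9) = 0.0499435 / 0.0606335 ≈ 0.8237

0.8237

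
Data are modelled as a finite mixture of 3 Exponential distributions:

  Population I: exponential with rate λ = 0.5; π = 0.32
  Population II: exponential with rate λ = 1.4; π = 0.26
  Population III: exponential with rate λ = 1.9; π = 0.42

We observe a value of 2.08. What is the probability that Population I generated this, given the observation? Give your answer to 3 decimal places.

P(component k | x) = P(Z=k)·f_k(x) / marginal(x), where marginal(x) = Σ_j P(Z=j)·f_j(x).
Evaluate each component's likelihood at the observed value:
  L_I = 0.176727
  L_II = 0.0761136
  L_III = 0.0365108
Unnormalised posteriors:
  P(Z=I)·L_I = 0.32 × 0.176727 = 0.0565527
  P(Z=II)·L_II = 0.26 × 0.0761136 = 0.0197895
  P(Z=III)·L_III = 0.42 × 0.0365108 = 0.0153346
Denominator: 0.0565527 + 0.0197895 + 0.0153346 = 0.0916768
Responsibility of Population I: 0.0565527 / 0.0916768 ≈ 0.617

0.617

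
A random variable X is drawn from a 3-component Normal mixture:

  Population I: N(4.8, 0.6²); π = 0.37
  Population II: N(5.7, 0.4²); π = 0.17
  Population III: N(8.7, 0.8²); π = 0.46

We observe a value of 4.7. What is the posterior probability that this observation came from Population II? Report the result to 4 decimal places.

0.0298

The responsibility of component k is π_k f_k(x) divided by Σ_j π_j f_j(x).
Normal densities:
  f_I = (1/(0.6·√(2π)))·exp(−(4.7−4.8)²/(2·0.6²)) = 0.664904·exp(-0.01389) = 0.655733
  f_II = (1/(0.4·√(2π)))·exp(−(4.7−5.7)²/(2·0.4²)) = 0.997356·exp(-3.12500) = 0.0438208
  f_III = (1/(0.8·√(2π)))·exp(−(4.7−8.7)²/(2·0.8²)) = 0.498678·exp(-12.50000) = 1.8584e-06
Weight by the priors:
  π_I·f_I = 0.37 × 0.655733 = 0.242621
  π_II·f_II = 0.17 × 0.0438208 = 0.00744953
  π_III·f_III = 0.46 × 1.8584e-06 = 8.54864e-07
Normaliser: 0.242621 + 0.00744953 + 8.54864e-07 = 0.250072
P(Population II | 4.7) ≈ 0.0298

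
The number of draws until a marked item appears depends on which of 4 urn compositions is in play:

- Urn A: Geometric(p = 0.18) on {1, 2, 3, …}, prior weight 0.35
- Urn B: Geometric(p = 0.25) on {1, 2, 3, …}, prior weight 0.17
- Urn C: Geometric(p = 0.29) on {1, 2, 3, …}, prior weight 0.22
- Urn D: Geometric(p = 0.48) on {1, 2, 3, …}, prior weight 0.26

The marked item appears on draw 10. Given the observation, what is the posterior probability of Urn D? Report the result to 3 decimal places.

0.020

Posterior ∝ prior × likelihood, so P(k | x) ∝ P(Z=k) f_k(x); normalise over all components.
Component likelihoods at x = 10:
  L_A = 0.0301715
  L_B = 0.0187712
  L_C = 0.0132961
  L_D = 0.00133435
Weight by the priors:
  P(Z=A)·L_A = 0.35 × 0.0301715 = 0.01056
  P(Z=B)·L_B = 0.17 × 0.0187712 = 0.0031911
  P(Z=C)·L_C = 0.22 × 0.0132961 = 0.00292513
  P(Z=D)·L_D = 0.26 × 0.00133435 = 0.000346932
Denominator: 0.01056 + 0.0031911 + 0.00292513 + 0.000346932 = 0.0170232
P(Urn D | 10) ≈ 0.020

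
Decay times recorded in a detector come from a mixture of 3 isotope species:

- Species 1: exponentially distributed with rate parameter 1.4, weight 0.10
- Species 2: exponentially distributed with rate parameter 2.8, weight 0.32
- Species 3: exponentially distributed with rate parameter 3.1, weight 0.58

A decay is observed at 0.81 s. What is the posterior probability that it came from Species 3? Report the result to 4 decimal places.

0.5144

By Bayes' theorem, P(k | x) = π_k f_k(x) / Σ_j π_j f_j(x).
Evaluate each component's likelihood at the observed value:
  f_1 = 1.4·e^(−1.4·0.81) = 1.4·e^(−1.1340) = 0.450441
  f_2 = 2.8·e^(−2.8·0.81) = 2.8·e^(−2.2680) = 0.289853
  f_3 = 3.1·e^(−3.1·0.81) = 3.1·e^(−2.5110) = 0.25168
Multiply by the mixture weights:
  π_1·f_1 = 0.10 × 0.450441 = 0.0450441
  π_2·f_2 = 0.32 × 0.289853 = 0.092753
  π_3·f_3 = 0.58 × 0.25168 = 0.145974
Normaliser: 0.0450441 + 0.092753 + 0.145974 = 0.283771
P(Species 3 | 0.81 s) = 0.145974 / 0.283771 ≈ 0.5144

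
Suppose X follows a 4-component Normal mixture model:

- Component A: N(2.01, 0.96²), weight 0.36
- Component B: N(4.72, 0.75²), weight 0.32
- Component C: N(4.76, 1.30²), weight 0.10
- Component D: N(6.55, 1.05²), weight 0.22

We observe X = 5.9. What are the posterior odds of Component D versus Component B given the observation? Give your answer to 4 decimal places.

Only the two components matter; the odds are (π_i f_i(x)) / (π_j f_j(x)).
Component likelihoods at x = 5.9:
  L_A = (1/(0.96·√(2π)))·exp(−(5.9−2.01)²/(2·0.96²)) = 0.415565·exp(-8.20969) = 0.000113036
  L_B = (1/(0.75·√(2π)))·exp(−(5.9−4.72)²/(2·0.75²)) = 0.531923·exp(-1.23769) = 0.154286
  L_C = (1/(1.30·√(2π)))·exp(−(5.9−4.76)²/(2·1.30²)) = 0.306879·exp(-0.38450) = 0.208921
  L_D = (1/(1.05·√(2π)))·exp(−(5.9−6.55)²/(2·1.05²)) = 0.379945·exp(-0.19161) = 0.313694
Posterior odds = (π_D·L_D) / (π_B·L_B) = (0.22·0.313694) / (0.32·0.154286) = 0.0690126 / 0.0493716 ≈ 1.3978

1.3978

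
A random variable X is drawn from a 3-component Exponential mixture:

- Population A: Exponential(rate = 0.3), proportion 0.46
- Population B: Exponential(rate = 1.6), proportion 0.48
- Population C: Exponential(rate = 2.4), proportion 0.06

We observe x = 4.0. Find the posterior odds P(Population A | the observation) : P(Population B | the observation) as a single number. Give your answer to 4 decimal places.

Posterior odds = (w_i f_i(x)) / (w_j f_j(x)); the normalising sum cancels.
Component likelihoods at x = 4.0:
  p_A = 0.0903583
  p_B = 0.00265849
  p_C = 0.000162549
Odds = (0.46/0.48) × (0.0903583/0.00265849) = 0.958333 × 33.9885 ≈ 32.5724

32.5724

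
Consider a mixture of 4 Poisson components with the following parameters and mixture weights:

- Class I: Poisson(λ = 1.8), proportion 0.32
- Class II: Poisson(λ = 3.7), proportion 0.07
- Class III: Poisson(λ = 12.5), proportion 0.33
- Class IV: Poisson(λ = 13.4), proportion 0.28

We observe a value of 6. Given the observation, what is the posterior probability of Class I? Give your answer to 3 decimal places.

0.134

Posterior ∝ prior × likelihood, so P(k | x) ∝ w_k f_k(x); normalise over all components.
Component likelihoods at x = 6:
  L_I = 0.00780859
  L_II = 0.0881025
  L_III = 0.0197445
  L_IV = 0.0121829
Prior × likelihood for each component:
  w_I·L_I = 0.32 × 0.00780859 = 0.00249875
  w_II·L_II = 0.07 × 0.0881025 = 0.00616718
  w_III·L_III = 0.33 × 0.0197445 = 0.00651569
  w_IV·L_IV = 0.28 × 0.0121829 = 0.00341121
Evidence: 0.00249875 + 0.00616718 + 0.00651569 + 0.00341121 = 0.0185928
P(Class I | x) ≈ 0.134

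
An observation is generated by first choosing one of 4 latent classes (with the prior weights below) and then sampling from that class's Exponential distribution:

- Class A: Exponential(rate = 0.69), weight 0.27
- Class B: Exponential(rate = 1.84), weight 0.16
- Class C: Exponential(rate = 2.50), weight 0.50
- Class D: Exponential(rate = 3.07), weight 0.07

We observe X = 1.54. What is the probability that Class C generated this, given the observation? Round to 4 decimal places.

P(component k | x) = π_k·f_k(x) / marginal(x), where marginal(x) = Σ_j π_j·f_j(x).
Exponential densities:
  f_A = 0.69·e^(−0.69·1.54) = 0.69·e^(−1.0626) = 0.238434
  f_B = 1.84·e^(−1.84·1.54) = 1.84·e^(−2.8336) = 0.108193
  f_C = 2.50·e^(−2.50·1.54) = 2.50·e^(−3.8500) = 0.0531993
  f_D = 3.07·e^(−3.07·1.54) = 3.07·e^(−4.7278) = 0.0271569
Unnormalised posteriors:
  π_A·f_A = 0.27 × 0.238434 = 0.0643771
  π_B·f_B = 0.16 × 0.108193 = 0.017311
  π_C·f_C = 0.50 × 0.0531993 = 0.0265997
  π_D·f_D = 0.07 × 0.0271569 = 0.00190099
Denominator: 0.0643771 + 0.017311 + 0.0265997 + 0.00190099 = 0.110189
P(Class C | x) = 0.0265997 / 0.110189 ≈ 0.2414

0.2414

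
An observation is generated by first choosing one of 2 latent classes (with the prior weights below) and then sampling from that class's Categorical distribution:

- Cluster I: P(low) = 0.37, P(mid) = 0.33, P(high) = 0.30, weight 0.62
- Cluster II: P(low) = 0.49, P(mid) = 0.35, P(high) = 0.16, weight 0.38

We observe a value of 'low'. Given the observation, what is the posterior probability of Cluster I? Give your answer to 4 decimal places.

0.5520

By Bayes' theorem, P(k | x) = w_k f_k(x) / Σ_j w_j f_j(x).
Categorical probabilities:
  p_I = P(low | comp) = 0.37
  p_II = P(low | comp) = 0.49
Multiply by the mixture weights:
  w_I·p_I = 0.62 × 0.37 = 0.2294
  w_II·p_II = 0.38 × 0.49 = 0.1862
Sum: 0.2294 + 0.1862 = 0.4156
P(Cluster I | the observation) ≈ 0.5520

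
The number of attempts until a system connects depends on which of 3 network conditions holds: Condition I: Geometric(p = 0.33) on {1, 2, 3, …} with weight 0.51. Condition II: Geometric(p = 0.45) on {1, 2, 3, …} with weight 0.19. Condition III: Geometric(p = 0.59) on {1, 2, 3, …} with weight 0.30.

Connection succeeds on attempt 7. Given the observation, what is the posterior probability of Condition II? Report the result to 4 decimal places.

0.1284

The responsibility of component k is π_k f_k(x) divided by Σ_j π_j f_j(x).
Component likelihoods at x = 7:
  p_I = 0.0298513
  p_II = 0.0124563
  p_III = 0.00280256
Multiply by the mixture weights:
  π_I·p_I = 0.51 × 0.0298513 = 0.0152241
  π_II·p_II = 0.19 × 0.0124563 = 0.00236669
  π_III·p_III = 0.30 × 0.00280256 = 0.000840768
Normaliser: 0.0152241 + 0.00236669 + 0.000840768 = 0.0184316
So the posterior for Condition II is 0.00236669 / 0.0184316 ≈ 0.1284.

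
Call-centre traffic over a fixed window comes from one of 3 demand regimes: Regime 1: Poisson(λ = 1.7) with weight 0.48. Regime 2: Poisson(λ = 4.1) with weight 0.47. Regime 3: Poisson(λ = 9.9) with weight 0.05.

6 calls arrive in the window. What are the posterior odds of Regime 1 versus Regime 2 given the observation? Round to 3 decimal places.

Since P(k|x) ∝ π_k f_k(x), the posterior odds are π_i f_i(x) / (π_j f_j(x)).
Evaluate each component's likelihood at the observed value:
  L_1 = 0.00612436
  L_2 = 0.109336
  L_3 = 0.065609
0.00293969 / 0.0513879 ≈ 0.057

0.057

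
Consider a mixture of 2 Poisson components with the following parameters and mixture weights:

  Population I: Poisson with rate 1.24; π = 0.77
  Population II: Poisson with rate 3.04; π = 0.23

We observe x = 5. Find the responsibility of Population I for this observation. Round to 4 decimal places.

0.1861

By Bayes' theorem, P(k | x) = P(Z=k) f_k(x) / Σ_j P(Z=j) f_j(x).
Poisson probabilities:
  f_I = 0.00706972
  f_II = 0.103498
Weight by the priors:
  P(Z=I)·f_I = 0.77 × 0.00706972 = 0.00544368
  P(Z=II)·f_II = 0.23 × 0.103498 = 0.0238045
Denominator: 0.00544368 + 0.0238045 = 0.0292482
P(Population I | data) ≈ 0.1861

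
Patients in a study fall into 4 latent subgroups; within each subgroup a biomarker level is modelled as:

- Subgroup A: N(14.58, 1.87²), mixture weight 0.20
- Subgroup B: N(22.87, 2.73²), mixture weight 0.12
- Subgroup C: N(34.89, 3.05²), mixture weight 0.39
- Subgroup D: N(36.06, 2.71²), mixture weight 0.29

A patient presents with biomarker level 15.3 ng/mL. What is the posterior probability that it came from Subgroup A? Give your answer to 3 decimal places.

0.991

The responsibility of component k is P(Z=k) f_k(x) divided by Σ_j P(Z=j) f_j(x).
Normal densities:
  f_A = 0.198097
  f_B = 0.00312691
  f_C = 1.43997e-10
  f_D = 2.66059e-14
Multiply by the mixture weights:
  P(Z=A)·f_A = 0.20 × 0.198097 = 0.0396193
  P(Z=B)·f_B = 0.12 × 0.00312691 = 0.000375229
  P(Z=C)·f_C = 0.39 × 1.43997e-10 = 5.61588e-11
  P(Z=D)·f_D = 0.29 × 2.66059e-14 = 7.7157e-15
Denominator: 0.0396193 + 0.000375229 + 5.61588e-11 + 7.7157e-15 = 0.0399946
P(Subgroup A | data) ≈ 0.991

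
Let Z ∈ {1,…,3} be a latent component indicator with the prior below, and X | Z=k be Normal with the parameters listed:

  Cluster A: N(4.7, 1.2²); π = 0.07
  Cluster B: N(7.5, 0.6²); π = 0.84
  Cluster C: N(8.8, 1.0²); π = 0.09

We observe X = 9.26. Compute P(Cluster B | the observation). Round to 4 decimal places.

The responsibility of component k is π_k f_k(x) divided by Σ_j π_j f_j(x).
Component likelihoods at x = 9.26:
  p_A = 0.000243289
  p_B = 0.00900176
  p_C = 0.35889
Weight by the priors:
  π_A·p_A = 0.07 × 0.000243289 = 1.70302e-05
  π_B·p_B = 0.84 × 0.00900176 = 0.00756148
  π_C·p_C = 0.09 × 0.35889 = 0.0323001
Normaliser: 1.70302e-05 + 0.00756148 + 0.0323001 = 0.0398786
P(Cluster B | 9.26) = 0.00756148 / 0.0398786 ≈ 0.1896

0.1896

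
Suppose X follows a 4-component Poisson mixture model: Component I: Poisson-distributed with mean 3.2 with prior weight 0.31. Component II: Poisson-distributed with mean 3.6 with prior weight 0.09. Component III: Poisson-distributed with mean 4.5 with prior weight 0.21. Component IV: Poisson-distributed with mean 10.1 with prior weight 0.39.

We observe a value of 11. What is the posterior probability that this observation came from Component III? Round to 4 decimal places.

0.0195

By Bayes' theorem, P(k | x) = π_k f_k(x) / Σ_j π_j f_j(x).
Poisson probabilities:
  p_I = e^(−3.2)·3.2^11/11! = 0.000367919
  p_II = e^(−3.6)·3.6^11/11! = 0.000900973
  p_III = e^(−4.5)·4.5^11/11! = 0.00426439
  p_IV = e^(−10.1)·10.1^11/11! = 0.114817
Multiply by the mixture weights:
  π_I·p_I = 0.31 × 0.000367919 = 0.000114055
  π_II·p_II = 0.09 × 0.000900973 = 8.10875e-05
  π_III·p_III = 0.21 × 0.00426439 = 0.000895522
  π_IV·p_IV = 0.39 × 0.114817 = 0.0447785
Denominator: 0.000114055 + 8.10875e-05 + 0.000895522 + 0.0447785 = 0.0458692
So the posterior for Component III is 0.000895522 / 0.0458692 ≈ 0.0195.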